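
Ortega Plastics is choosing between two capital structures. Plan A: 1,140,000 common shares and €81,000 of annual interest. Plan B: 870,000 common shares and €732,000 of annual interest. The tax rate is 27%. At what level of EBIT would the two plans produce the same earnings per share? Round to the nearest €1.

Set EPS_A = EPS_B: (EBIT − €81,000)(1 − 0.27) ÷ 1,140,000 = (EBIT − €732,000)(1 − 0.27) ÷ 870,000.
Cancelling (1 − t) and cross-multiplying: 870,000·(EBIT − 81,000) = 1,140,000·(EBIT − 732,000).
Solving, EBIT = (732,000·1,140,000 − 81,000·870,000) / (1,140,000 − 870,000) = 764,010,000,000 / 270,000 = 2,829,666.67.

€2,829,667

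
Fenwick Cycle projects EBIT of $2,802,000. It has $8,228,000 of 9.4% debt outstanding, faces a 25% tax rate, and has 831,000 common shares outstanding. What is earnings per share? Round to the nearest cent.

Interest = $773,432.00, so EBT = $2,802,000 − $773,432.00 = $2,028,568.00.
After tax at 25%: net income = $2,028,568.00 × 0.75 = $1,521,426.00.
EPS = $1,521,426.00 ÷ 831,000 = $1.83.

$1.83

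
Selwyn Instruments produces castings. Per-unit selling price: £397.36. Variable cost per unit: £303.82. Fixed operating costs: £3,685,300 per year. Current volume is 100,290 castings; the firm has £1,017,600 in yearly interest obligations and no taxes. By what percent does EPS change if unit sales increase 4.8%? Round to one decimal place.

Total contribution margin = 100,290 × £93.54 = £9,381,126.60.
Subtracting fixed costs: EBIT = £9,381,126.60 − £3,685,300 = £5,695,826.60.
After interest of £1,017,600.00, pre-tax earnings = £4,678,226.60.
DCL = total CM / (EBIT − I) = £9,381,126.60 / £4,678,226.60 = 2.0053.
%ΔEPS = DCL × %ΔSales = 2.0053 × +4.8% = +9.6%.

+9.6%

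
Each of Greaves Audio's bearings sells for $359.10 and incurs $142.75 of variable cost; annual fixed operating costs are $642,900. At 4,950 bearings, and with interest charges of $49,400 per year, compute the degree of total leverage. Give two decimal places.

Total contribution margin = 4,950 × $216.35 = $1,070,932.50.
Operating income = contribution − fixed costs = $1,070,932.50 − $642,900 = $428,032.50. Interest = $49,400.00, so EBIT − I = $378,632.50.
DCL = contribution ÷ (EBIT − I) = $1,070,932.50 ÷ $378,632.50 = 2.8284.

2.83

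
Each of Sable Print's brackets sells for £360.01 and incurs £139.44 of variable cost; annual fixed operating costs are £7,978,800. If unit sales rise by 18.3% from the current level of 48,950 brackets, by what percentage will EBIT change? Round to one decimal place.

Contribution at this volume is 48,950 × £220.57 = £10,796,901.50.
Operating income = contribution − fixed costs = £10,796,901.50 − £7,978,800 = £2,818,101.50.
DOL = contribution ÷ EBIT = £10,796,901.50 ÷ £2,818,101.50 = 3.8313.
%ΔEBIT = DOL × %ΔSales = 3.8313 × +18.3% = +70.1%.

+70.1%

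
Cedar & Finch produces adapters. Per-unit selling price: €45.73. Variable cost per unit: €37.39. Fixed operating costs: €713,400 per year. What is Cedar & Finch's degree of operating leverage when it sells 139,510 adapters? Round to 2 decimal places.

2.58

Total contribution margin = 139,510 × €8.34 = €1,163,513.40.
Operating income = contribution − fixed costs = €1,163,513.40 − €713,400 = €450,113.40.
Degree of operating leverage = €1,163,513.40 / €450,113.40 = 2.5849.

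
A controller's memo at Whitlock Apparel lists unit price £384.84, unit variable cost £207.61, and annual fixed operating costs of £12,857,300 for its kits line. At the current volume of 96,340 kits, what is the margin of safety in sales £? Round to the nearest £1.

Each unit contributes £384.84 − £207.61 = £177.23. Break-even units = £12,857,300 ÷ £177.23 = 72,545.84; break-even revenue = 72,545.84 × £384.84 = £27,918,542.75.
Actual sales revenue = 96,340 × £384.84 = £37,075,485.60.
Margin of safety = £37,075,485.60 − £27,918,542.75 = £9,156,943.

£9,156,943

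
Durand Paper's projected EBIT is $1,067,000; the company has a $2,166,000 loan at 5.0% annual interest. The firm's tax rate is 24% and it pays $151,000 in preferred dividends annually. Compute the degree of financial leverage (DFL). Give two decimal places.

Interest = $108,300.00.
Pre-tax preferred-dividend burden = $151,000 ÷ (1 − 0.24) = $198,684.21.
DFL = EBIT ÷ [EBIT − I − D_p/(1−t)] = $1,067,000 ÷ [$1,067,000 − $108,300.00 − $198,684.21] = $1,067,000 ÷ $760,015.79 = 1.4039.

1.40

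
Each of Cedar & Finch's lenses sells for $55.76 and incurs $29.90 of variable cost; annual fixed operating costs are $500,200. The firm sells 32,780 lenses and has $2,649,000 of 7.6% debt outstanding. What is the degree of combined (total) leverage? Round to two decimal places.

5.80

Total contribution margin = 32,780 × $25.86 = $847,690.80.
EBIT = $847,690.80 − $500,200 = $347,490.80. Interest = $201,324.00.
DOL = $847,690.80 ÷ $347,490.80 = 2.4395; DFL = $347,490.80 ÷ $146,166.80 = 2.3774.
Combined leverage = 2.4395 × 2.3774 = 5.7997.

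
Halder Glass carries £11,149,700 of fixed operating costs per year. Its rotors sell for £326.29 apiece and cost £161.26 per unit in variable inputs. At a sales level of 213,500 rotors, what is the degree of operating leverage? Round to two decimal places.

1.46

At 213,500 units, contribution = 213,500 × £165.03 = £35,233,905.00.
Subtracting fixed costs: EBIT = £35,233,905.00 − £11,149,700 = £24,084,205.00.
Degree of operating leverage = £35,233,905.00 / £24,084,205.00 = 1.4629.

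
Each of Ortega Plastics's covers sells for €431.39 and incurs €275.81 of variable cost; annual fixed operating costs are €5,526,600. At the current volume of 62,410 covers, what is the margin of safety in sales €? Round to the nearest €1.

€11,598,972

Contribution margin per unit = €431.39 − €275.81 = €155.58. Break-even units = €5,526,600 ÷ €155.58 = 35,522.56; break-even revenue = 35,522.56 × €431.39 = €15,324,077.48.
Current sales = 62,410 × €431.39 = €26,923,049.90.
Margin of safety = €26,923,049.90 − €15,324,077.48 = €11,598,972.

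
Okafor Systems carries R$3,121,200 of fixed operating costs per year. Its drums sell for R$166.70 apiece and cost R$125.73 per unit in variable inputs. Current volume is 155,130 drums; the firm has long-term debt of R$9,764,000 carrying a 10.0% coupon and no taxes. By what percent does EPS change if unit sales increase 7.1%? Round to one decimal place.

Total contribution margin = 155,130 × R$40.97 = R$6,355,676.10.
Subtracting fixed costs: EBIT = R$6,355,676.10 − R$3,121,200 = R$3,234,476.10.
After interest of R$976,400.00, pre-tax earnings = R$2,258,076.10.
DCL = total CM / (EBIT − I) = R$6,355,676.10 / R$2,258,076.10 = 2.8146.
EPS therefore changes by 2.8146 × (+7.1%) = +20.0%.

+20.0%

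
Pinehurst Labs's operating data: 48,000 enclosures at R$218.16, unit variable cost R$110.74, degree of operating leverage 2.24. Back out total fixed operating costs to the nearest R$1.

R$2,854,303

Total contribution margin = 48,000 × R$107.42 = R$5,156,160.00.
DOL = contribution / EBIT, so EBIT = R$5,156,160.00 / 2.24 = R$2,301,857.14.
Fixed costs = CM − EBIT = R$5,156,160.00 − R$2,301,857.14 = R$2,854,303.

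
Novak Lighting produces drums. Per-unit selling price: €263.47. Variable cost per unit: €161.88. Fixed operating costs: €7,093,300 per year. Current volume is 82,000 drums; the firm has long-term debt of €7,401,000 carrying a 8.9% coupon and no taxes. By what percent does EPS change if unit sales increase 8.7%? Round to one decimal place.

+125.3%

Total contribution margin = 82,000 × €101.59 = €8,330,380.00.
Subtracting fixed costs: EBIT = €8,330,380.00 − €7,093,300 = €1,237,080.00.
Interest = €658,689.00, so EBIT − I = €578,391.00.
Degree of combined leverage = contribution ÷ (EBIT − I) = €8,330,380.00 ÷ €578,391.00 = 14.4027.
%ΔEPS = DCL × %ΔSales = 14.4027 × +8.7% = +125.3%.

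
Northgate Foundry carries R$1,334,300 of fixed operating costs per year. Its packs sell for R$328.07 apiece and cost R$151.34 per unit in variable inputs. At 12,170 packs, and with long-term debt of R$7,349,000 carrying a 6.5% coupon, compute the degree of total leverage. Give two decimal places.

At 12,170 units, contribution = 12,170 × R$176.73 = R$2,150,804.10.
Operating income = contribution − fixed costs = R$2,150,804.10 − R$1,334,300 = R$816,504.10. Interest = R$477,685.00, so EBIT − I = R$338,819.10.
Degree of total leverage = total CM / (EBIT − interest) = R$2,150,804.10 / R$338,819.10 = 6.3479.

6.35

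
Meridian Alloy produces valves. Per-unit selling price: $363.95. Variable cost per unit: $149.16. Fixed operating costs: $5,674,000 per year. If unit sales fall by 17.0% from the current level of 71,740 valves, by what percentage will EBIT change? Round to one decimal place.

-26.9%

At 71,740 units, contribution = 71,740 × $214.79 = $15,409,034.60.
Operating income = contribution − fixed costs = $15,409,034.60 − $5,674,000 = $9,735,034.60.
DOL = contribution ÷ EBIT = $15,409,034.60 ÷ $9,735,034.60 = 1.5828.
Operating income changes by 1.5828 × -17.0% = -26.9%.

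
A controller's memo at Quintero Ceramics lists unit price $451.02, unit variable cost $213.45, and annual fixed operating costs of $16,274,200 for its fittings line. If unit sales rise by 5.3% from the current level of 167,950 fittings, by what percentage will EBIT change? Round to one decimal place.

Contribution at this volume is 167,950 × $237.57 = $39,899,881.50.
Subtracting fixed costs: EBIT = $39,899,881.50 − $16,274,200 = $23,625,681.50.
Degree of operating leverage = $39,899,881.50 / $23,625,681.50 = 1.6888.
%ΔEBIT = DOL × %ΔSales = 1.6888 × +5.3% = +9.0%.

+9.0%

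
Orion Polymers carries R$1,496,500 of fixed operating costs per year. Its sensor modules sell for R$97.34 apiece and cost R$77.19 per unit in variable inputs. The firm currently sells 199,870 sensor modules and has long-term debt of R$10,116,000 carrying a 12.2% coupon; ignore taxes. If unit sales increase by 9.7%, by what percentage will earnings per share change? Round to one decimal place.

Total contribution margin = 199,870 × R$20.15 = R$4,027,380.50.
Subtracting fixed costs: EBIT = R$4,027,380.50 − R$1,496,500 = R$2,530,880.50.
After interest of R$1,234,152.00, pre-tax earnings = R$1,296,728.50.
Degree of combined leverage = contribution ÷ (EBIT − I) = R$4,027,380.50 ÷ R$1,296,728.50 = 3.1058.
%ΔEPS = DCL × %ΔSales = 3.1058 × +9.7% = +30.1%.

+30.1%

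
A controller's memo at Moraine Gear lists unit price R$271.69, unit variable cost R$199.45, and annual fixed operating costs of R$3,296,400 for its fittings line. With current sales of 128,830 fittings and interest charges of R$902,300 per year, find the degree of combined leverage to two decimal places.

1.82

Contribution at this volume is 128,830 × R$72.24 = R$9,306,679.20.
Subtracting fixed costs: EBIT = R$9,306,679.20 − R$3,296,400 = R$6,010,279.20. Interest = R$902,300.00.
DOL = R$9,306,679.20 ÷ R$6,010,279.20 = 1.5485; DFL = R$6,010,279.20 ÷ R$5,107,979.20 = 1.1766.
DCL = DOL × DFL = 1.5485 × 1.1766 = 1.8220.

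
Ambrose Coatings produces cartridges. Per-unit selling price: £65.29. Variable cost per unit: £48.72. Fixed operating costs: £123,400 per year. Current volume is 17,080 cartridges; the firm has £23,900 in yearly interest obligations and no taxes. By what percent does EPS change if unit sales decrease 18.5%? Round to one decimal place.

At 17,080 units, contribution = 17,080 × £16.57 = £283,015.60.
Subtracting fixed costs: EBIT = £283,015.60 − £123,400 = £159,615.60.
After interest of £23,900.00, pre-tax earnings = £135,715.60.
Degree of combined leverage = contribution ÷ (EBIT − I) = £283,015.60 ÷ £135,715.60 = 2.0854.
%ΔEPS = DCL × %ΔSales = 2.0854 × -18.5% = -38.6%.

-38.6%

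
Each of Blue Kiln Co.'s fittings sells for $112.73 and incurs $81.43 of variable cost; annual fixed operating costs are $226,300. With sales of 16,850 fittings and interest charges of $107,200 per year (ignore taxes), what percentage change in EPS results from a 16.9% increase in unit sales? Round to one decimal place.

+46.0%

At 16,850 units, contribution = 16,850 × $31.30 = $527,405.00.
Operating income = contribution − fixed costs = $527,405.00 − $226,300 = $301,105.00.
After interest of $107,200.00, pre-tax earnings = $193,905.00.
DCL = total CM / (EBIT − I) = $527,405.00 / $193,905.00 = 2.7199.
EPS therefore changes by 2.7199 × (+16.9%) = +46.0%.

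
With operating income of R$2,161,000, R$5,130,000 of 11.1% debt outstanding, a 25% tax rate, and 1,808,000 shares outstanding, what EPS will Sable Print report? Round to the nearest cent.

R$0.66

Pre-tax income = R$2,161,000 − R$569,430.00 = R$1,591,570.00.
After tax at 25%: net income = R$1,591,570.00 × 0.75 = R$1,193,677.50.
Per share: R$1,193,677.50 / 1,808,000 shares = R$0.66.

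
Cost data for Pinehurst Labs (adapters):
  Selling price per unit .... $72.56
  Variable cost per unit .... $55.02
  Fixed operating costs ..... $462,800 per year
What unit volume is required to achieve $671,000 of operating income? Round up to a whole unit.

64,641 adapters

Contribution margin per unit = $72.56 − $55.02 = $17.54.
Units = (FC + target) / CM = ($462,800 + $671,000) / $17.54 = 64,640.82, so 64,641 adapters.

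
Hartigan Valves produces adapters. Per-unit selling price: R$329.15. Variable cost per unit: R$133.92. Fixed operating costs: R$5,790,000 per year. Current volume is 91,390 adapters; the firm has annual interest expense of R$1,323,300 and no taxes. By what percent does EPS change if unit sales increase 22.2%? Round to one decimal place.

+36.9%

Contribution at this volume is 91,390 × R$195.23 = R$17,842,069.70.
Operating income = contribution − fixed costs = R$17,842,069.70 − R$5,790,000 = R$12,052,069.70.
After interest of R$1,323,300.00, pre-tax earnings = R$10,728,769.70.
DCL = total CM / (EBIT − I) = R$17,842,069.70 / R$10,728,769.70 = 1.6630.
%ΔEPS = DCL × %ΔSales = 1.6630 × +22.2% = +36.9%.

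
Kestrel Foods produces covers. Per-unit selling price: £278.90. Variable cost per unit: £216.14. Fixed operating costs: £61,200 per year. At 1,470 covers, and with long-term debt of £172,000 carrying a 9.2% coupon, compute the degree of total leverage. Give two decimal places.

6.06

Total contribution margin = 1,470 × £62.76 = £92,257.20.
Operating income = contribution − fixed costs = £92,257.20 − £61,200 = £31,057.20. Interest = £15,824.00.
DOL = £92,257.20 ÷ £31,057.20 = 2.9706; DFL = £31,057.20 ÷ £15,233.20 = 2.0388.
Combined leverage = 2.9706 × 2.0388 = 6.0565.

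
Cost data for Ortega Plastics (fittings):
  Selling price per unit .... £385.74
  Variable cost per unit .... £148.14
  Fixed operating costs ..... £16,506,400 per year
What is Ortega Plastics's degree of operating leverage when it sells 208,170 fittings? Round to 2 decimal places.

1.50

At 208,170 units, contribution = 208,170 × £237.60 = £49,461,192.00.
EBIT = £49,461,192.00 − £16,506,400 = £32,954,792.00.
So DOL = total CM / EBIT = £49,461,192.00 / £32,954,792.00 = 1.5009.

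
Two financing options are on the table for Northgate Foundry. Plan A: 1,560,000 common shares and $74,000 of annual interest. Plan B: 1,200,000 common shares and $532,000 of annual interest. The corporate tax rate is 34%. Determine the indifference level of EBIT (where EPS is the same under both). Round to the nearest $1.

Set EPS_A = EPS_B: (EBIT − $74,000)(1 − 0.34) ÷ 1,560,000 = (EBIT − $532,000)(1 − 0.34) ÷ 1,200,000.
Cancelling (1 − t) and cross-multiplying: 1,200,000·(EBIT − 74,000) = 1,560,000·(EBIT − 532,000).
Solving, EBIT = (532,000·1,560,000 − 74,000·1,200,000) / (1,560,000 − 1,200,000) = 741,120,000,000 / 360,000 = 2,058,666.67.

$2,058,667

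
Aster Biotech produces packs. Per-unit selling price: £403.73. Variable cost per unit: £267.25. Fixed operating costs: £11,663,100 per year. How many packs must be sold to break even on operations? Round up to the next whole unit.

Unit CM = price − variable cost = £403.73 − £267.25 = £136.48.
Units to break even: £11,663,100 ÷ £136.48 = 85,456.48, rounded up to 85,457.

85,457 packs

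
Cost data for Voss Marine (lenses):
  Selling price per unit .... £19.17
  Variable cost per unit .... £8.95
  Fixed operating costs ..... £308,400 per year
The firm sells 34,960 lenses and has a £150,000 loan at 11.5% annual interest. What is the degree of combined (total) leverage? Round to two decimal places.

At 34,960 units, contribution = 34,960 × £10.22 = £357,291.20.
Subtracting fixed costs: EBIT = £357,291.20 − £308,400 = £48,891.20. Interest = £17,250.00.
DOL = £357,291.20 ÷ £48,891.20 = 7.3079; DFL = £48,891.20 ÷ £31,641.20 = 1.5452.
DCL = DOL × DFL = 7.3079 × 1.5452 = 11.2922.

11.29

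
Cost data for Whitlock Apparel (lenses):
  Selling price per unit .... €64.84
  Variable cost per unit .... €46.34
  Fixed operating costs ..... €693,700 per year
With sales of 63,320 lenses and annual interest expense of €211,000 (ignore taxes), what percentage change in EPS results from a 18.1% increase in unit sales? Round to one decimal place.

At 63,320 units, contribution = 63,320 × €18.50 = €1,171,420.00.
EBIT = €1,171,420.00 − €693,700 = €477,720.00.
Interest = €211,000.00, so EBIT − I = €266,720.00.
Degree of combined leverage = contribution ÷ (EBIT − I) = €1,171,420.00 ÷ €266,720.00 = 4.3919.
%ΔEPS = DCL × %ΔSales = 4.3919 × +18.1% = +79.5%.

+79.5%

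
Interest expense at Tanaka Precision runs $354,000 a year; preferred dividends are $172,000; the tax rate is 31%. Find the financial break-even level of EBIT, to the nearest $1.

$603,275

Preferred dividends are paid after tax, so their pre-tax equivalent is $172,000 ÷ (1 − 0.31) = $249,275.36.
EPS = 0 when EBIT covers interest plus the pre-tax preferred burden: $354,000 + $249,275.36 = $603,275.36.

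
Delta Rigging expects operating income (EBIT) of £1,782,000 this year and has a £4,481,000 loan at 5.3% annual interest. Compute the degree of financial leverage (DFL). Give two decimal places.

Interest = £237,493.00.
DFL = EBIT ÷ (EBIT − I) = £1,782,000 ÷ (£1,782,000 − £237,493.00) = £1,782,000 ÷ £1,544,507.00 = 1.1538.

1.15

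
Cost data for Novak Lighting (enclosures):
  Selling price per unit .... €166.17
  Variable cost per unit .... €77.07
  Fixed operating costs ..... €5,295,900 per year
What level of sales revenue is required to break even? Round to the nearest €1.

€9,876,764

CM per unit = €166.17 − €77.07 = €89.10; CM ratio = €89.10 / €166.17 = 0.5362.
Break-even revenue = fixed costs × price ÷ CM = €5,295,900 × €166.17 ÷ €89.10 = €9,876,764.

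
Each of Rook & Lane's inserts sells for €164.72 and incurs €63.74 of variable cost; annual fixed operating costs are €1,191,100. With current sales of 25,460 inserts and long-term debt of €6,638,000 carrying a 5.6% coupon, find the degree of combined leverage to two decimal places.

2.55

At 25,460 units, contribution = 25,460 × €100.98 = €2,570,950.80.
Operating income = contribution − fixed costs = €2,570,950.80 − €1,191,100 = €1,379,850.80. Interest = €371,728.00.
DOL = €2,570,950.80 ÷ €1,379,850.80 = 1.8632; DFL = €1,379,850.80 ÷ €1,008,122.80 = 1.3687.
DCL = DOL × DFL = 1.8632 × 1.3687 = 2.5502.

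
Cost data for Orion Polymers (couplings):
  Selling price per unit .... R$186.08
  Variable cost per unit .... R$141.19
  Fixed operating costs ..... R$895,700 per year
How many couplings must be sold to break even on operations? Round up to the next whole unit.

19,954 couplings

Each unit contributes R$186.08 − R$141.19 = R$44.89.
Break-even Q = R$895,700 / R$44.89 = 19,953.22 → 19,954 couplings.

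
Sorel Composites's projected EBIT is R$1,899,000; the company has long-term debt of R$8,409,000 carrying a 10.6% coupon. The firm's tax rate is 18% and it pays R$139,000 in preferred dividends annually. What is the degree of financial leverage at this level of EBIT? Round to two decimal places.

2.27

Annual interest charges come to R$891,354.00.
Preferred dividends grossed up pre-tax: R$139,000 / (1 − 0.18) = R$169,512.20.
DFL = EBIT ÷ [EBIT − I − D_p/(1−t)] = R$1,899,000 ÷ [R$1,899,000 − R$891,354.00 − R$169,512.20] = R$1,899,000 ÷ R$838,133.80 = 2.2657.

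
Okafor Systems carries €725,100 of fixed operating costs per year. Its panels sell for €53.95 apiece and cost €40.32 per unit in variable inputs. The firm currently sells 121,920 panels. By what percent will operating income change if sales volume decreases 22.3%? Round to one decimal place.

Total contribution margin = 121,920 × €13.63 = €1,661,769.60.
Operating income = contribution − fixed costs = €1,661,769.60 − €725,100 = €936,669.60.
DOL = contribution ÷ EBIT = €1,661,769.60 ÷ €936,669.60 = 1.7741.
Operating income changes by 1.7741 × -22.3% = -39.6%.

-39.6%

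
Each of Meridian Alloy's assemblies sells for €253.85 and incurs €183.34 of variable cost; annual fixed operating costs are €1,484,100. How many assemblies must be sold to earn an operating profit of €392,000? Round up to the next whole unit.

26,608 assemblies

Contribution margin per unit = €253.85 − €183.34 = €70.51.
Units = (FC + target) / CM = (€1,484,100 + €392,000) / €70.51 = 26,607.57, so 26,608 assemblies.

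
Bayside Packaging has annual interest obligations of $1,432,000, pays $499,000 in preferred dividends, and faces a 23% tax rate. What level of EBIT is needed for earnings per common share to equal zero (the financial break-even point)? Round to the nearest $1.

Grossing the preferred dividend up to pre-tax terms: $499,000 / (1 − 0.23) = $648,051.95.
Financial break-even EBIT = interest + D_p ÷ (1 − t) = $1,432,000 + $648,051.95 = $2,080,051.95.

$2,080,052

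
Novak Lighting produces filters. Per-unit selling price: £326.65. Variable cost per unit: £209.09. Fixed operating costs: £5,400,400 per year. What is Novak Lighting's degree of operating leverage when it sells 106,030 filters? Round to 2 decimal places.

Contribution at this volume is 106,030 × £117.56 = £12,464,886.80.
Operating income = contribution − fixed costs = £12,464,886.80 − £5,400,400 = £7,064,486.80.
DOL = contribution ÷ EBIT = £12,464,886.80 ÷ £7,064,486.80 = 1.7644.

1.76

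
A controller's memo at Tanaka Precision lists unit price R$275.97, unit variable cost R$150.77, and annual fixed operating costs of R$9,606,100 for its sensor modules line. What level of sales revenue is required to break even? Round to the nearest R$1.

CM per unit = R$275.97 − R$150.77 = R$125.20; CM ratio = R$125.20 / R$275.97 = 0.4537.
Break-even sales = FC ÷ CM ratio = R$9,606,100 × R$275.97 / R$125.20 = R$21,174,085.

R$21,174,085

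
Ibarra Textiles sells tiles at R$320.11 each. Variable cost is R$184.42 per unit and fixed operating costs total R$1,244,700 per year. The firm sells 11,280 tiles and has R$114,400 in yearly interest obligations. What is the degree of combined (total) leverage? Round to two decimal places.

8.93

Total contribution margin = 11,280 × R$135.69 = R$1,530,583.20.
Subtracting fixed costs: EBIT = R$1,530,583.20 − R$1,244,700 = R$285,883.20. Interest = R$114,400.00, so EBIT − I = R$171,483.20.
DCL = contribution ÷ (EBIT − I) = R$1,530,583.20 ÷ R$171,483.20 = 8.9256.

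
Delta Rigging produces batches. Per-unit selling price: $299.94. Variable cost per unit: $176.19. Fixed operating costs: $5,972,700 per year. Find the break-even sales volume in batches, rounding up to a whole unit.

Unit CM = price − variable cost = $299.94 − $176.19 = $123.75.
Units to break even: $5,972,700 ÷ $123.75 = 48,264.24, rounded up to 48,265.

48,265 batches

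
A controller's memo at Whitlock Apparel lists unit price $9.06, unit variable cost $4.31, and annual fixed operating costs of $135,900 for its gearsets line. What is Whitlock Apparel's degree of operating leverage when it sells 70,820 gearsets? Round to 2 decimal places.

1.68

At 70,820 units, contribution = 70,820 × $4.75 = $336,395.00.
Operating income = contribution − fixed costs = $336,395.00 − $135,900 = $200,495.00.
So DOL = total CM / EBIT = $336,395.00 / $200,495.00 = 1.6778.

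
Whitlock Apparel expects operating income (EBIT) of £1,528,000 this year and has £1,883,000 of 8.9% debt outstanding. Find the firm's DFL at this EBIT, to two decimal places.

1.12

Interest = £167,587.00.
Degree of financial leverage = EBIT / (EBIT − interest) = £1,528,000 / £1,360,413.00 = 1.1232.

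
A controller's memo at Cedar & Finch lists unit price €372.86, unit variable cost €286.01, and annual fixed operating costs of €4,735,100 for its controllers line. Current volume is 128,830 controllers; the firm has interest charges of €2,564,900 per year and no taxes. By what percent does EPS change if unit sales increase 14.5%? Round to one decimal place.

+41.7%

Total contribution margin = 128,830 × €86.85 = €11,188,885.50.
Operating income = contribution − fixed costs = €11,188,885.50 − €4,735,100 = €6,453,785.50.
After interest of €2,564,900.00, pre-tax earnings = €3,888,885.50.
Degree of combined leverage = contribution ÷ (EBIT − I) = €11,188,885.50 ÷ €3,888,885.50 = 2.8771.
EPS therefore changes by 2.8771 × (+14.5%) = +41.7%.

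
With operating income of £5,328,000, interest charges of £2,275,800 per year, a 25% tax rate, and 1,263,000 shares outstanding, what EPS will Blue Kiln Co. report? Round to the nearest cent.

Pre-tax income = £5,328,000 − £2,275,800.00 = £3,052,200.00.
Net income = £3,052,200.00 × (1 − 0.25) = £2,289,150.00.
EPS = £2,289,150.00 ÷ 1,263,000 = £1.81.

£1.81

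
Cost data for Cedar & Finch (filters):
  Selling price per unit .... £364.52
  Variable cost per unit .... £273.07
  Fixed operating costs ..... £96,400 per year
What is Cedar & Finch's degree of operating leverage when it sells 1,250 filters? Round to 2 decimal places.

6.38

At 1,250 units, contribution = 1,250 × £91.45 = £114,312.50.
EBIT = £114,312.50 − £96,400 = £17,912.50.
Degree of operating leverage = £114,312.50 / £17,912.50 = 6.3817.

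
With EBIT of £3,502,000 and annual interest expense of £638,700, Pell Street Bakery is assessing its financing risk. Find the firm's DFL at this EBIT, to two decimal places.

Annual interest charges come to £638,700.00.
DFL = EBIT ÷ (EBIT − I) = £3,502,000 ÷ (£3,502,000 − £638,700.00) = £3,502,000 ÷ £2,863,300.00 = 1.2231.

1.22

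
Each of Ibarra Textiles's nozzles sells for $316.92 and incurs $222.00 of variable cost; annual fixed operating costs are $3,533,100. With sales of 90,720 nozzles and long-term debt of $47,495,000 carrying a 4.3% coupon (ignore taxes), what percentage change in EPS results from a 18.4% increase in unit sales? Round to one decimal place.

At 90,720 units, contribution = 90,720 × $94.92 = $8,611,142.40.
Subtracting fixed costs: EBIT = $8,611,142.40 − $3,533,100 = $5,078,042.40.
After interest of $2,042,285.00, pre-tax earnings = $3,035,757.40.
DCL = total CM / (EBIT − I) = $8,611,142.40 / $3,035,757.40 = 2.8366.
EPS therefore changes by 2.8366 × (+18.4%) = +52.2%.

+52.2%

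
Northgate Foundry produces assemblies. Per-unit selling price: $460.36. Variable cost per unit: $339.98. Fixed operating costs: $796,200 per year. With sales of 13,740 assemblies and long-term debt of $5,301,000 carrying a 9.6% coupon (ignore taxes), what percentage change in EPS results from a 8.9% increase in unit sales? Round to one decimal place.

+42.2%

Total contribution margin = 13,740 × $120.38 = $1,654,021.20.
Subtracting fixed costs: EBIT = $1,654,021.20 − $796,200 = $857,821.20.
After interest of $508,896.00, pre-tax earnings = $348,925.20.
DCL = total CM / (EBIT − I) = $1,654,021.20 / $348,925.20 = 4.7403.
%ΔEPS = DCL × %ΔSales = 4.7403 × +8.9% = +42.2%.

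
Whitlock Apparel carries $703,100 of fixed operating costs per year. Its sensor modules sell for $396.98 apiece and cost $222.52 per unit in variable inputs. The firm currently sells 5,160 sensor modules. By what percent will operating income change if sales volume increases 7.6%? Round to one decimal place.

Total contribution margin = 5,160 × $174.46 = $900,213.60.
EBIT = $900,213.60 − $703,100 = $197,113.60.
DOL = contribution ÷ EBIT = $900,213.60 ÷ $197,113.60 = 4.5670.
Operating income changes by 4.5670 × +7.6% = +34.7%.

+34.7%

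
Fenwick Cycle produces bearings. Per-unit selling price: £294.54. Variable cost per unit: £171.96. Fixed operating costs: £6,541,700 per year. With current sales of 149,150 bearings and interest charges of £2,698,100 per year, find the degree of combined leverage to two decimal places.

At 149,150 units, contribution = 149,150 × £122.58 = £18,282,807.00.
Operating income = contribution − fixed costs = £18,282,807.00 − £6,541,700 = £11,741,107.00. Interest = £2,698,100.00.
DOL = £18,282,807.00 ÷ £11,741,107.00 = 1.5572; DFL = £11,741,107.00 ÷ £9,043,007.00 = 1.2984.
DCL = DOL × DFL = 1.5572 × 1.2984 = 2.0219.

2.02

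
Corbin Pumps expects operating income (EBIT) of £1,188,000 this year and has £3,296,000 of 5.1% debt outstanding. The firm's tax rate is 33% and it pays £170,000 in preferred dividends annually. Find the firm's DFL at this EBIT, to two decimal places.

1.55

Annual interest charges come to £168,096.00.
Preferred dividends grossed up pre-tax: £170,000 / (1 − 0.33) = £253,731.34.
DFL = EBIT ÷ [EBIT − I − D_p/(1−t)] = £1,188,000 ÷ [£1,188,000 − £168,096.00 − £253,731.34] = £1,188,000 ÷ £766,172.66 = 1.5506.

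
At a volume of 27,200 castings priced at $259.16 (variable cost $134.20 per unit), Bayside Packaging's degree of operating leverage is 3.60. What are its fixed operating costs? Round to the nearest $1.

Contribution at this volume is 27,200 × $124.96 = $3,398,912.00.
Since DOL = CM ÷ EBIT, EBIT = $3,398,912.00 ÷ 3.60 = $944,142.22.
Fixed costs = CM − EBIT = $3,398,912.00 − $944,142.22 = $2,454,770.

$2,454,770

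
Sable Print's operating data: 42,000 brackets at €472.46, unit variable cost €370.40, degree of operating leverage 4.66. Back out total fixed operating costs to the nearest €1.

€3,366,666

At 42,000 units, contribution = 42,000 × €102.06 = €4,286,520.00.
Since DOL = CM ÷ EBIT, EBIT = €4,286,520.00 ÷ 4.66 = €919,854.08.
And FC = contribution − EBIT = €4,286,520.00 − €919,854.08 = €3,366,666.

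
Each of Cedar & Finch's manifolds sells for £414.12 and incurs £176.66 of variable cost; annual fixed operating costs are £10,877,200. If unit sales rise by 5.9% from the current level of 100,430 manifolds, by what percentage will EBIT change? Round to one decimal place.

+10.8%

At 100,430 units, contribution = 100,430 × £237.46 = £23,848,107.80.
EBIT = £23,848,107.80 − £10,877,200 = £12,970,907.80.
So DOL = total CM / EBIT = £23,848,107.80 / £12,970,907.80 = 1.8386.
Operating income changes by 1.8386 × +5.9% = +10.8%.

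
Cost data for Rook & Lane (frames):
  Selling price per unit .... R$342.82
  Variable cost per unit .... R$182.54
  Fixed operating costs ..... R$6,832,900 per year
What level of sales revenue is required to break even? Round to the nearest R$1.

Contribution margin per unit = R$342.82 − R$182.54 = R$160.28, a CM ratio of R$160.28 ÷ R$342.82 = 0.4675.
Break-even sales = FC ÷ CM ratio = R$6,832,900 × R$342.82 / R$160.28 = R$14,614,767.

R$14,614,767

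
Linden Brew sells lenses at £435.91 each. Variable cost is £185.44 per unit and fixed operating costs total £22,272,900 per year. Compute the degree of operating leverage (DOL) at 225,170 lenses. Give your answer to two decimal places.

Contribution at this volume is 225,170 × £250.47 = £56,398,329.90.
EBIT = £56,398,329.90 − £22,272,900 = £34,125,429.90.
So DOL = total CM / EBIT = £56,398,329.90 / £34,125,429.90 = 1.6527.

1.65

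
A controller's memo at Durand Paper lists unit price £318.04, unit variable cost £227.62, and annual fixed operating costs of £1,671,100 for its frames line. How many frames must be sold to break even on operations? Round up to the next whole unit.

18,482 frames

Unit CM = price − variable cost = £318.04 − £227.62 = £90.42.
Break-even Q = £1,671,100 / £90.42 = 18,481.53 → 18,482 frames.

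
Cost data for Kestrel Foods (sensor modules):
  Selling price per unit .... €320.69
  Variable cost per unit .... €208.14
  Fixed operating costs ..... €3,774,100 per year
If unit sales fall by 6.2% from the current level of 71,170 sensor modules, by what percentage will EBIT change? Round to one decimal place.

-11.7%

Total contribution margin = 71,170 × €112.55 = €8,010,183.50.
Subtracting fixed costs: EBIT = €8,010,183.50 − €3,774,100 = €4,236,083.50.
Degree of operating leverage = €8,010,183.50 / €4,236,083.50 = 1.8909.
%ΔEBIT = DOL × %ΔSales = 1.8909 × -6.2% = -11.7%.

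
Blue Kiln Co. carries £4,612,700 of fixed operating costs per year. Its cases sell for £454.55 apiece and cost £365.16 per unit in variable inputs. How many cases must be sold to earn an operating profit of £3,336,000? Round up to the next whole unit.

Unit CM = price − variable cost = £454.55 − £365.16 = £89.39.
Units = (FC + target) / CM = (£4,612,700 + £3,336,000) / £89.39 = 88,921.58, so 88,922 cases.

88,922 cases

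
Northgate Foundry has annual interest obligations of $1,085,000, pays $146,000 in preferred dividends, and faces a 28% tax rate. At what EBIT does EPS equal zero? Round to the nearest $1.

Preferred dividends are paid after tax, so their pre-tax equivalent is $146,000 ÷ (1 − 0.28) = $202,777.78.
Financial break-even EBIT = interest + D_p ÷ (1 − t) = $1,085,000 + $202,777.78 = $1,287,777.78.

$1,287,778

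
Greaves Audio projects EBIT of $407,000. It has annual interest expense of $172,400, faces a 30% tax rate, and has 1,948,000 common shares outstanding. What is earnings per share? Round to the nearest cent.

Interest = $172,400.00, so EBT = $407,000 − $172,400.00 = $234,600.00.
After tax at 30%: net income = $234,600.00 × 0.70 = $164,220.00.
Per share: $164,220.00 / 1,948,000 shares = $0.08.

$0.08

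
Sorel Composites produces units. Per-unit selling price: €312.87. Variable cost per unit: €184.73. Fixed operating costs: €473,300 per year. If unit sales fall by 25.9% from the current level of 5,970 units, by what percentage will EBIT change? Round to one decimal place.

At 5,970 units, contribution = 5,970 × €128.14 = €764,995.80.
Subtracting fixed costs: EBIT = €764,995.80 − €473,300 = €291,695.80.
So DOL = total CM / EBIT = €764,995.80 / €291,695.80 = 2.6226.
Operating income changes by 2.6226 × -25.9% = -67.9%.

-67.9%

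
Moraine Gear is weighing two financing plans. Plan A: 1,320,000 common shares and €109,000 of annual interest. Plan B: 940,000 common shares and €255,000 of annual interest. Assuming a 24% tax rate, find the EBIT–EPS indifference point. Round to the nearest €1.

€616,158

At indifference, (EBIT − 109,000)(1 − t)/1,320,000 = (EBIT − 255,000)(1 − t)/940,000.
Cancelling (1 − t) and cross-multiplying: 940,000·(EBIT − 109,000) = 1,320,000·(EBIT − 255,000).
Solving, EBIT = (255,000·1,320,000 − 109,000·940,000) / (1,320,000 − 940,000) = 234,140,000,000 / 380,000 = 616,157.89.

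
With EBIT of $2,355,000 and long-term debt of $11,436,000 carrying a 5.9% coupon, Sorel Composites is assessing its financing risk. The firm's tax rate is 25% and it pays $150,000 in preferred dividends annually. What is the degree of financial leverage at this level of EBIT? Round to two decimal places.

1.59

Interest = $674,724.00.
Preferred dividends grossed up pre-tax: $150,000 / (1 − 0.25) = $200,000.00.
DFL = EBIT ÷ [EBIT − I − D_p/(1−t)] = $2,355,000 ÷ [$2,355,000 − $674,724.00 − $200,000.00] = $2,355,000 ÷ $1,480,276.00 = 1.5909.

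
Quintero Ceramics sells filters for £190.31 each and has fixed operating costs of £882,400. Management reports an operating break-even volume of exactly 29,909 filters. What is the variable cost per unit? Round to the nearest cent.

At break-even, FC = Q × (P − VC), so P − VC = £882,400 ÷ 29,909 = £29.5028.
Variable cost per unit = £190.31 − £29.5028 = £160.81.

£160.81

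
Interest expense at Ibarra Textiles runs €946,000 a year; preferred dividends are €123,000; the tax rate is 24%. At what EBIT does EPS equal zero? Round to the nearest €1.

Grossing the preferred dividend up to pre-tax terms: €123,000 / (1 − 0.24) = €161,842.11.
Financial break-even EBIT = interest + D_p ÷ (1 − t) = €946,000 + €161,842.11 = €1,107,842.11.

€1,107,842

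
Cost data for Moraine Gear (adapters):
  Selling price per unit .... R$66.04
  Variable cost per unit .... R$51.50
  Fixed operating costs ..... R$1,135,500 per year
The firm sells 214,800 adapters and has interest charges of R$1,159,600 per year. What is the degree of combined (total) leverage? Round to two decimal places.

3.77

Contribution at this volume is 214,800 × R$14.54 = R$3,123,192.00.
Operating income = contribution − fixed costs = R$3,123,192.00 − R$1,135,500 = R$1,987,692.00. Interest = R$1,159,600.00, so EBIT − I = R$828,092.00.
DCL = contribution ÷ (EBIT − I) = R$3,123,192.00 ÷ R$828,092.00 = 3.7716.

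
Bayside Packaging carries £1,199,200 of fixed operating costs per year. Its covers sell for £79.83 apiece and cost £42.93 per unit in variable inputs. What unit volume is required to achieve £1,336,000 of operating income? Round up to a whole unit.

68,705 covers

Unit CM = price − variable cost = £79.83 − £42.93 = £36.90.
Need Q such that Q × £36.90 − £1,199,200 = £1,336,000, i.e. Q = £2,535,200 / £36.90 = 68,704.61 → 68,705.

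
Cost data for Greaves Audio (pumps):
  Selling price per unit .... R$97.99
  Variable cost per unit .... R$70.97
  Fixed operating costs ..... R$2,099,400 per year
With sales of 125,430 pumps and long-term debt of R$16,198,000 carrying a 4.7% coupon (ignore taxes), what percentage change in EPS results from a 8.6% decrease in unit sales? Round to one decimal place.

At 125,430 units, contribution = 125,430 × R$27.02 = R$3,389,118.60.
Subtracting fixed costs: EBIT = R$3,389,118.60 − R$2,099,400 = R$1,289,718.60.
Interest = R$761,306.00, so EBIT − I = R$528,412.60.
Degree of combined leverage = contribution ÷ (EBIT − I) = R$3,389,118.60 ÷ R$528,412.60 = 6.4138.
EPS therefore changes by 6.4138 × (-8.6%) = -55.2%.

-55.2%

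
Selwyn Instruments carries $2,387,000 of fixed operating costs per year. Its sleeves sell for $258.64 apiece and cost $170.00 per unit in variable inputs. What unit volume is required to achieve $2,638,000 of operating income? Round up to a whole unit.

Each unit contributes $258.64 − $170.00 = $88.64.
Units = (FC + target) / CM = ($2,387,000 + $2,638,000) / $88.64 = 56,689.98, so 56,690 sleeves.

56,690 sleeves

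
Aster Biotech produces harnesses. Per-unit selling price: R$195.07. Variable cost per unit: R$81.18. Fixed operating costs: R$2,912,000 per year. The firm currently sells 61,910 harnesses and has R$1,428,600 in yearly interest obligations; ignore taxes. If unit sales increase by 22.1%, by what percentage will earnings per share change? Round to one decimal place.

+57.5%

Total contribution margin = 61,910 × R$113.89 = R$7,050,929.90.
Operating income = contribution − fixed costs = R$7,050,929.90 − R$2,912,000 = R$4,138,929.90.
After interest of R$1,428,600.00, pre-tax earnings = R$2,710,329.90.
DCL = total CM / (EBIT − I) = R$7,050,929.90 / R$2,710,329.90 = 2.6015.
%ΔEPS = DCL × %ΔSales = 2.6015 × +22.1% = +57.5%.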